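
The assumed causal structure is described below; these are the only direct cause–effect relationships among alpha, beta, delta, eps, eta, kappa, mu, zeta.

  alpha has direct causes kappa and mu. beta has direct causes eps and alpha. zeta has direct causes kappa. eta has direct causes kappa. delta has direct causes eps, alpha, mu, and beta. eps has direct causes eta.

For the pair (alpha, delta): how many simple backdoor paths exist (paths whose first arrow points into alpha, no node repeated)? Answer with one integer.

A backdoor path from alpha to delta is any simple undirected path whose first edge points into alpha (i.e. leaves alpha via a parent).
Parents of alpha: {kappa, mu}.
Enumerating:
  P1: alpha <- kappa -> eta -> eps -> beta -> delta
  P2: alpha <- kappa -> eta -> eps -> delta
  P3: alpha <- mu -> delta
That exhausts the simple backdoor paths. Count: 3.

3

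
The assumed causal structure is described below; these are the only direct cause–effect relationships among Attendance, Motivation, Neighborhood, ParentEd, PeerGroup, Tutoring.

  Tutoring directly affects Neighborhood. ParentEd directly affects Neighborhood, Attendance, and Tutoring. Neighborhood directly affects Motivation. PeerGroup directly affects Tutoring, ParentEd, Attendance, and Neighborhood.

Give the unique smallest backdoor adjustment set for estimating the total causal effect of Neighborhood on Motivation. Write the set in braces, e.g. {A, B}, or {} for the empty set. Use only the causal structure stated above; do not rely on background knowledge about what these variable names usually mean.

{}

Variables eligible for adjustment (non-descendants of Neighborhood, excluding Neighborhood and Motivation): {Attendance, ParentEd, PeerGroup, Tutoring}.
Backdoor paths from Neighborhood to Motivation:
  (none)
With no backdoor paths the empty set already satisfies the criterion, and it is trivially minimal.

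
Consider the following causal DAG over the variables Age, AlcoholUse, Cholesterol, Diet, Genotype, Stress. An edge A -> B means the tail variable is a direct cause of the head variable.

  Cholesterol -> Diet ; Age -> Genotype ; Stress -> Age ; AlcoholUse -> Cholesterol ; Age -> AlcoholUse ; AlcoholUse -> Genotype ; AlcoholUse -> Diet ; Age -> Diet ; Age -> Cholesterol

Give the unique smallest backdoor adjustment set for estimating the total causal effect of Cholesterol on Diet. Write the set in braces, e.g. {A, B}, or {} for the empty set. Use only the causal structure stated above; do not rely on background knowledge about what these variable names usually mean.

{Age, AlcoholUse}

Variables eligible for adjustment (non-descendants of Cholesterol, excluding Cholesterol and Diet): {Age, AlcoholUse, Genotype, Stress}.
Backdoor paths from Cholesterol to Diet:
  P1: Cholesterol <- Age -> AlcoholUse -> Diet
  P2: Cholesterol <- Age -> Genotype <- AlcoholUse -> Diet
  P3: Cholesterol <- Age -> Diet
  P4: Cholesterol <- AlcoholUse <- Age -> Diet
  P5: Cholesterol <- AlcoholUse -> Genotype <- Age -> Diet
  P6: Cholesterol <- AlcoholUse -> Diet
The empty set is not sufficient: P1 (Cholesterol <- Age -> AlcoholUse -> Diet) has no collider blocking it and no conditioned non-collider, so it is open.
Try {Age, AlcoholUse}:
  P1: blocked at fork node Age ∈ conditioning set.
  P2: blocked at fork node Age ∈ conditioning set.
  P3: blocked at fork node Age ∈ conditioning set.
  P4: blocked at chain node AlcoholUse ∈ conditioning set.
  P5: blocked at fork node AlcoholUse ∈ conditioning set.
  P6: blocked at fork node AlcoholUse ∈ conditioning set.
{Age, AlcoholUse} contains no descendant of Cholesterol and blocks every backdoor path.
Every element of {Age, AlcoholUse} is needed (dropping Age leaves P3 open; dropping AlcoholUse leaves P6 open), so no proper subset is valid.
Among all size-2 subsets of the eligible variables, only {Age, AlcoholUse} blocks every backdoor path, so it is the unique smallest valid adjustment set.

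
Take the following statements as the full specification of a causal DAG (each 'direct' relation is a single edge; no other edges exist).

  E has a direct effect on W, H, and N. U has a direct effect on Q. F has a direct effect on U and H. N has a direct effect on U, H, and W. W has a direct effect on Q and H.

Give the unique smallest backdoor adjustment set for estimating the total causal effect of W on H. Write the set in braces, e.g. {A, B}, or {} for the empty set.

{E, N}

Variables eligible for adjustment (non-descendants of W, excluding W and H): {E, F, N, U}.
Backdoor paths from W to H:
  P1: W <- E -> N -> U <- F -> H
  P2: W <- E -> N -> H
  P3: W <- E -> H
  P4: W <- N <- E -> H
  P5: W <- N -> U <- F -> H
  P6: W <- N -> H
The empty set is not sufficient: P2 (W <- E -> N -> H) has no collider blocking it and no conditioned non-collider, so it is open.
Try {E, N}:
  P1: blocked at fork node E ∈ conditioning set.
  P2: blocked at fork node E ∈ conditioning set.
  P3: blocked at fork node E ∈ conditioning set.
  P4: blocked at chain node N ∈ conditioning set.
  P5: blocked at fork node N ∈ conditioning set.
  P6: blocked at fork node N ∈ conditioning set.
{E, N} contains no descendant of W and blocks every backdoor path.
Every element of {E, N} is needed (dropping E leaves P3 open; dropping N leaves P6 open), so no proper subset is valid.
Among all size-2 subsets of the eligible variables, only {E, N} blocks every backdoor path, so it is the unique smallest valid adjustment set.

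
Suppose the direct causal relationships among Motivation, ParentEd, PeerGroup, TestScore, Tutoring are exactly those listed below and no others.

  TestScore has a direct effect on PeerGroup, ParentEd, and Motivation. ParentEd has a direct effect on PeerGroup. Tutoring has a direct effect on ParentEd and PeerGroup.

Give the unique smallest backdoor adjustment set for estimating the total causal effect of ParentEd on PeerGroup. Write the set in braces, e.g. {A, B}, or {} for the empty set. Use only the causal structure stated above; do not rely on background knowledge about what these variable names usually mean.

Variables eligible for adjustment (non-descendants of ParentEd, excluding ParentEd and PeerGroup): {Motivation, TestScore, Tutoring}.
Backdoor paths from ParentEd to PeerGroup:
  P1: ParentEd <- Tutoring -> PeerGroup
  P2: ParentEd <- TestScore -> PeerGroup
The empty set is not sufficient: P1 (ParentEd <- Tutoring -> PeerGroup) has no collider blocking it and no conditioned non-collider, so it is open.
Try {TestScore, Tutoring}:
  P1: blocked at fork node Tutoring ∈ conditioning set.
  P2: blocked at fork node TestScore ∈ conditioning set.
{TestScore, Tutoring} contains no descendant of ParentEd and blocks every backdoor path.
Every element of {TestScore, Tutoring} is needed (dropping TestScore leaves P2 open; dropping Tutoring leaves P1 open), so no proper subset is valid.
Among all size-2 subsets of the eligible variables, only {TestScore, Tutoring} blocks every backdoor path, so it is the unique smallest valid adjustment set.

{TestScore, Tutoring}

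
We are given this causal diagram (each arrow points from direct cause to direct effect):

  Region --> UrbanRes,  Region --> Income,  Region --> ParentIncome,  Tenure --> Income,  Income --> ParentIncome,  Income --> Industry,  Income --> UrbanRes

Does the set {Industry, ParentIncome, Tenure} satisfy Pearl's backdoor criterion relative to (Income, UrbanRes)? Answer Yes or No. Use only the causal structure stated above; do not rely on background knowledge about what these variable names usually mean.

No

Backdoor paths from Income to UrbanRes (paths whose first edge points into Income):
  P1: Income <- Region -> UrbanRes
Condition 1 (no descendant of Income in the set): FAILS — Industry and ParentIncome are descendants of Income.
Condition 2 (every backdoor path blocked by {Industry, ParentIncome, Tenure}):
  P1: open — no interior node is in the conditioning set.
{Industry, ParentIncome, Tenure} does not satisfy the backdoor criterion.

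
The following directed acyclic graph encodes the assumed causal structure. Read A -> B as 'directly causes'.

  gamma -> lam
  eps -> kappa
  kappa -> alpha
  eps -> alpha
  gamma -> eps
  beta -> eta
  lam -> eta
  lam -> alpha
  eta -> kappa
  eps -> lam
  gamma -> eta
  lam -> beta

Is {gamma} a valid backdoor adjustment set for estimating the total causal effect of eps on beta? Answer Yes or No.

Yes

Backdoor paths from eps to beta (paths whose first edge points into eps):
  P1: eps <- gamma -> lam -> beta
  P2: eps <- gamma -> lam -> eta <- beta
  P3: eps <- gamma -> lam -> alpha <- kappa <- eta <- beta
  P4: eps <- gamma -> eta <- lam -> beta
  P5: eps <- gamma -> eta <- beta
  P6: eps <- gamma -> eta -> kappa -> alpha <- lam -> beta
Condition 1 (no descendant of eps in the set): holds — descendants of eps are {alpha, beta, eta, kappa, lam}; none are in {gamma}.
Condition 2 (every backdoor path blocked by {gamma}):
  P1: blocked at fork node gamma ∈ conditioning set.
  P2: blocked at fork node gamma ∈ conditioning set.
  P3: blocked at fork node gamma ∈ conditioning set.
  P4: blocked at fork node gamma ∈ conditioning set.
  P5: blocked at fork node gamma ∈ conditioning set.
  P6: blocked at fork node gamma ∈ conditioning set.
{gamma} satisfies the backdoor criterion.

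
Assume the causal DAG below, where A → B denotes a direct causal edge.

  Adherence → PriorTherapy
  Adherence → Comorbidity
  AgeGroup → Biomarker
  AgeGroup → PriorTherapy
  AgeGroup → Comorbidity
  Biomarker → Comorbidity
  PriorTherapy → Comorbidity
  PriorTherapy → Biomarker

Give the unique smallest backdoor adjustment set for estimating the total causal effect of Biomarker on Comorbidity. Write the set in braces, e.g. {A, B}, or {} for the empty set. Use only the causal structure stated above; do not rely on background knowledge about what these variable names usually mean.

Variables eligible for adjustment (non-descendants of Biomarker, excluding Biomarker and Comorbidity): {Adherence, AgeGroup, PriorTherapy}.
Backdoor paths from Biomarker to Comorbidity:
  P1: Biomarker <- AgeGroup -> PriorTherapy <- Adherence -> Comorbidity
  P2: Biomarker <- AgeGroup -> PriorTherapy -> Comorbidity
  P3: Biomarker <- AgeGroup -> Comorbidity
  P4: Biomarker <- PriorTherapy <- AgeGroup -> Comorbidity
  P5: Biomarker <- PriorTherapy <- Adherence -> Comorbidity
  P6: Biomarker <- PriorTherapy -> Comorbidity
The empty set is not sufficient: P2 (Biomarker <- AgeGroup -> PriorTherapy -> Comorbidity) has no collider blocking it and no conditioned non-collider, so it is open.
Try {AgeGroup, PriorTherapy}:
  P1: blocked at fork node AgeGroup ∈ conditioning set.
  P2: blocked at fork node AgeGroup ∈ conditioning set.
  P3: blocked at fork node AgeGroup ∈ conditioning set.
  P4: blocked at chain node PriorTherapy ∈ conditioning set.
  P5: blocked at chain node PriorTherapy ∈ conditioning set.
  P6: blocked at fork node PriorTherapy ∈ conditioning set.
{AgeGroup, PriorTherapy} contains no descendant of Biomarker and blocks every backdoor path.
Every element of {AgeGroup, PriorTherapy} is needed (dropping AgeGroup leaves P1 open; dropping PriorTherapy leaves P5 open), so no proper subset is valid.
Among all size-2 subsets of the eligible variables, only {AgeGroup, PriorTherapy} blocks every backdoor path, so it is the unique smallest valid adjustment set.

{AgeGroup, PriorTherapy}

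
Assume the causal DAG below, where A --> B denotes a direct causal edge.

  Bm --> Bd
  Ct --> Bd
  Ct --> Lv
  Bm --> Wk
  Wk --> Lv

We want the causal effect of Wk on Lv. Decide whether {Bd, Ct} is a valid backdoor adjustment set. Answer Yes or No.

Yes

Backdoor paths from Wk to Lv (paths whose first edge points into Wk):
  P1: Wk <- Bm -> Bd <- Ct -> Lv
Condition 1 (no descendant of Wk in the set): holds — descendants of Wk are {Lv}; none are in {Bd, Ct}.
Condition 2 (every backdoor path blocked by {Bd, Ct}):
  P1: blocked at fork node Ct ∈ conditioning set.
{Bd, Ct} satisfies the backdoor criterion.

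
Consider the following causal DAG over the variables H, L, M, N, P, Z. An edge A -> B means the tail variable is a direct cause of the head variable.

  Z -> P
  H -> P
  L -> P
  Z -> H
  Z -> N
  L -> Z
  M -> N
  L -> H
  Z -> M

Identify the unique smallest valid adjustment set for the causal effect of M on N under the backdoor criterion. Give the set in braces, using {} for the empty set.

Variables eligible for adjustment (non-descendants of M, excluding M and N): {H, L, P, Z}.
Backdoor paths from M to N:
  P1: M <- Z -> N
The empty set is not sufficient: P1 (M <- Z -> N) has no collider blocking it and no conditioned non-collider, so it is open.
Try {Z}:
  P1: blocked at fork node Z ∈ conditioning set.
{Z} contains no descendant of M and blocks every backdoor path.
No other singleton works — e.g. {L} leaves P1 open — so {Z} is the unique smallest valid adjustment set.

{Z}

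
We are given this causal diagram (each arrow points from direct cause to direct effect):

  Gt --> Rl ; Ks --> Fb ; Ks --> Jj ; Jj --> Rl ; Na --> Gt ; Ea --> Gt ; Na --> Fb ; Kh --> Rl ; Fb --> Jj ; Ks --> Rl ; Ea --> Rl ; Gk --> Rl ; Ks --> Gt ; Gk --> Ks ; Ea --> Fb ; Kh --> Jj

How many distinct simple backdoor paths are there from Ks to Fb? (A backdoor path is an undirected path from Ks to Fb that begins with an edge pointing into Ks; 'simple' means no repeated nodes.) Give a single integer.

A backdoor path from Ks to Fb is any simple undirected path whose first edge points into Ks (i.e. leaves Ks via a parent).
Parents of Ks: {Gk}.
Enumerating:
  P1: Ks <- Gk -> Rl <- Kh -> Jj <- Fb
  P2: Ks <- Gk -> Rl <- Ea -> Fb
  P3: Ks <- Gk -> Rl <- Ea -> Gt <- Na -> Fb
  P4: Ks <- Gk -> Rl <- Gt <- Na -> Fb
  P5: Ks <- Gk -> Rl <- Gt <- Ea -> Fb
  P6: Ks <- Gk -> Rl <- Jj <- Fb
That exhausts the simple backdoor paths. Count: 6.

6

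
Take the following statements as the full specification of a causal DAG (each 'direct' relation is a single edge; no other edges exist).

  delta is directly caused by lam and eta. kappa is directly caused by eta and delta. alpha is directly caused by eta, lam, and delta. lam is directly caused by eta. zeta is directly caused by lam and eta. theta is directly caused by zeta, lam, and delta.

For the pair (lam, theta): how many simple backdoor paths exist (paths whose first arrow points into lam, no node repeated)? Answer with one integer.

4

A backdoor path from lam to theta is any simple undirected path whose first edge points into lam (i.e. leaves lam via a parent).
Parents of lam: {eta}.
Enumerating:
  P1: lam <- eta -> delta -> theta
  P2: lam <- eta -> alpha <- delta -> theta
  P3: lam <- eta -> kappa <- delta -> theta
  P4: lam <- eta -> zeta -> theta
That exhausts the simple backdoor paths. Count: 4.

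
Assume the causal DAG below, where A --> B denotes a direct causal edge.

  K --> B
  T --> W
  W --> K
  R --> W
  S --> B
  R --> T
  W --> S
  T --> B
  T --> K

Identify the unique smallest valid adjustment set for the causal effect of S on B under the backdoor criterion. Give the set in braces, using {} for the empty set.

Variables eligible for adjustment (non-descendants of S, excluding S and B): {K, R, T, W}.
Backdoor paths from S to B:
  P1: S <- W <- R -> T -> K -> B
  P2: S <- W <- R -> T -> B
  P3: S <- W <- T -> K -> B
  P4: S <- W <- T -> B
  P5: S <- W -> K <- T -> B
  P6: S <- W -> K -> B
The empty set is not sufficient: P1 (S <- W <- R -> T -> K -> B) has no collider blocking it and no conditioned non-collider, so it is open.
Try {W}:
  P1: blocked at chain node W ∈ conditioning set.
  P2: blocked at chain node W ∈ conditioning set.
  P3: blocked at chain node W ∈ conditioning set.
  P4: blocked at chain node W ∈ conditioning set.
  P5: blocked at fork node W ∈ conditioning set.
  P6: blocked at fork node W ∈ conditioning set.
{W} contains no descendant of S and blocks every backdoor path.
No other singleton works — e.g. {R} leaves P3 open — so {W} is the unique smallest valid adjustment set.

{W}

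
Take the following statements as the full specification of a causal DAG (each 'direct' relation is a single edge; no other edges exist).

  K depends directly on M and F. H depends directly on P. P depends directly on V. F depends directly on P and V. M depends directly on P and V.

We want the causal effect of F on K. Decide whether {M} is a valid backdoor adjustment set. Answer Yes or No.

Yes

Backdoor paths from F to K (paths whose first edge points into F):
  P1: F <- V -> P -> M -> K
  P2: F <- V -> M -> K
  P3: F <- P <- V -> M -> K
  P4: F <- P -> M -> K
Condition 1 (no descendant of F in the set): holds — descendants of F are {K}; none are in {M}.
Condition 2 (every backdoor path blocked by {M}):
  P1: blocked at chain node M ∈ conditioning set.
  P2: blocked at chain node M ∈ conditioning set.
  P3: blocked at chain node M ∈ conditioning set.
  P4: blocked at chain node M ∈ conditioning set.
{M} satisfies the backdoor criterion.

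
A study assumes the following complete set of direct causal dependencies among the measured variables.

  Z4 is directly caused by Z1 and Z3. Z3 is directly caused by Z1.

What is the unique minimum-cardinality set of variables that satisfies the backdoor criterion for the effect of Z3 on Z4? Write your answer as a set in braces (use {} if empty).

Variables eligible for adjustment (non-descendants of Z3, excluding Z3 and Z4): {Z1}.
Backdoor paths from Z3 to Z4:
  P1: Z3 <- Z1 -> Z4
The empty set is not sufficient: P1 (Z3 <- Z1 -> Z4) has no collider blocking it and no conditioned non-collider, so it is open.
Try {Z1}:
  P1: blocked at fork node Z1 ∈ conditioning set.
{Z1} contains no descendant of Z3 and blocks every backdoor path.
{Z1} is the unique smallest valid adjustment set.

{Z1}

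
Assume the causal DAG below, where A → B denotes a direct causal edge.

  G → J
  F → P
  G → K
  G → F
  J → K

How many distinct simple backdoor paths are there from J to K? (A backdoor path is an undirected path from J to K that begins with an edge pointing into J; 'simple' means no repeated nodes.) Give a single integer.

1

A backdoor path from J to K is any simple undirected path whose first edge points into J (i.e. leaves J via a parent).
Parents of J: {G}.
Enumerating:
  P1: J <- G -> K
That exhausts the simple backdoor paths. Count: 1.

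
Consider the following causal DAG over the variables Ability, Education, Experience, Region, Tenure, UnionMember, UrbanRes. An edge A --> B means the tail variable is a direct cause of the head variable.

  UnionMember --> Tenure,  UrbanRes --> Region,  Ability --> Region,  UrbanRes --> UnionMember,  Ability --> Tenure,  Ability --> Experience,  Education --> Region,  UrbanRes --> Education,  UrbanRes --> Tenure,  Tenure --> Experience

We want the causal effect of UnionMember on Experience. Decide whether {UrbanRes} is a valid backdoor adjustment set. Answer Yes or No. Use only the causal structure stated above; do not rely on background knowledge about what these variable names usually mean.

Yes

Backdoor paths from UnionMember to Experience (paths whose first edge points into UnionMember):
  P1: UnionMember <- UrbanRes -> Education -> Region <- Ability -> Tenure -> Experience
  P2: UnionMember <- UrbanRes -> Education -> Region <- Ability -> Experience
  P3: UnionMember <- UrbanRes -> Tenure <- Ability -> Experience
  P4: UnionMember <- UrbanRes -> Tenure -> Experience
  P5: UnionMember <- UrbanRes -> Region <- Ability -> Tenure -> Experience
  P6: UnionMember <- UrbanRes -> Region <- Ability -> Experience
Condition 1 (no descendant of UnionMember in the set): holds — descendants of UnionMember are {Experience, Tenure}; none are in {UrbanRes}.
Condition 2 (every backdoor path blocked by {UrbanRes}):
  P1: blocked at fork node UrbanRes ∈ conditioning set.
  P2: blocked at fork node UrbanRes ∈ conditioning set.
  P3: blocked at fork node UrbanRes ∈ conditioning set.
  P4: blocked at fork node UrbanRes ∈ conditioning set.
  P5: blocked at fork node UrbanRes ∈ conditioning set.
  P6: blocked at fork node UrbanRes ∈ conditioning set.
{UrbanRes} satisfies the backdoor criterion.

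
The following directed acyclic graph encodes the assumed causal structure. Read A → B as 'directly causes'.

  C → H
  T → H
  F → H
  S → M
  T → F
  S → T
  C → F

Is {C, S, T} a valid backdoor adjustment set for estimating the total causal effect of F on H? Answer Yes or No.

Backdoor paths from F to H (paths whose first edge points into F):
  P1: F <- T -> H
  P2: F <- C -> H
Condition 1 (no descendant of F in the set): holds — descendants of F are {H}; none are in {C, S, T}.
Condition 2 (every backdoor path blocked by {C, S, T}):
  P1: blocked at fork node T ∈ conditioning set.
  P2: blocked at fork node C ∈ conditioning set.
{C, S, T} satisfies the backdoor criterion.

Yes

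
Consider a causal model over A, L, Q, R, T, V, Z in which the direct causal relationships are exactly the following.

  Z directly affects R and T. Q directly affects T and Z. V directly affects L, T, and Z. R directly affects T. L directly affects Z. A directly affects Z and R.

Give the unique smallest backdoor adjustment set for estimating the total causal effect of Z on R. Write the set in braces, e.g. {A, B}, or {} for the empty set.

Variables eligible for adjustment (non-descendants of Z, excluding Z and R): {A, L, Q, V}.
Backdoor paths from Z to R:
  P1: Z <- V -> T <- R
  P2: Z <- A -> R
  P3: Z <- L <- V -> T <- R
  P4: Z <- Q -> T <- R
The empty set is not sufficient: P2 (Z <- A -> R) has no collider blocking it and no conditioned non-collider, so it is open.
Try {A}:
  P1: blocked at collider T (neither it nor any descendant is in the conditioning set).
  P2: blocked at fork node A ∈ conditioning set.
  P3: blocked at collider T (neither it nor any descendant is in the conditioning set).
  P4: blocked at collider T (neither it nor any descendant is in the conditioning set).
{A} contains no descendant of Z and blocks every backdoor path.
No other singleton works — e.g. {V} leaves P2 open — so {A} is the unique smallest valid adjustment set.

{A}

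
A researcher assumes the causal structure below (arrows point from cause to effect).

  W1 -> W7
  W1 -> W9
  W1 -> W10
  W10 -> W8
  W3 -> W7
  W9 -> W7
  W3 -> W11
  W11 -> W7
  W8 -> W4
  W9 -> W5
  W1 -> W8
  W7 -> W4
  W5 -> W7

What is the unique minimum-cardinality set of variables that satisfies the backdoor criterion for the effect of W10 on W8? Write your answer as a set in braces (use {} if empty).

Variables eligible for adjustment (non-descendants of W10, excluding W10 and W8): {W1, W11, W3, W5, W7, W9}.
Backdoor paths from W10 to W8:
  P1: W10 <- W1 -> W9 -> W5 -> W7 -> W4 <- W8
  P2: W10 <- W1 -> W9 -> W7 -> W4 <- W8
  P3: W10 <- W1 -> W7 -> W4 <- W8
  P4: W10 <- W1 -> W8
The empty set is not sufficient: P4 (W10 <- W1 -> W8) has no collider blocking it and no conditioned non-collider, so it is open.
Try {W1}:
  P1: blocked at fork node W1 ∈ conditioning set.
  P2: blocked at fork node W1 ∈ conditioning set.
  P3: blocked at fork node W1 ∈ conditioning set.
  P4: blocked at fork node W1 ∈ conditioning set.
{W1} contains no descendant of W10 and blocks every backdoor path.
No other singleton works — e.g. {W3} leaves P4 open — so {W1} is the unique smallest valid adjustment set.

{W1}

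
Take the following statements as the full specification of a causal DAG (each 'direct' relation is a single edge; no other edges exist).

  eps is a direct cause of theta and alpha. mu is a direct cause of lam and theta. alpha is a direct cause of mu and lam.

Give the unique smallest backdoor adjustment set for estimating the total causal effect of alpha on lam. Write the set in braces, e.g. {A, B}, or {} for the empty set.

Variables eligible for adjustment (non-descendants of alpha, excluding alpha and lam): {eps}.
Backdoor paths from alpha to lam:
  P1: alpha <- eps -> theta <- mu -> lam
Each backdoor path contains an unconditioned collider, so every path is already blocked with the empty conditioning set:
  P1: blocked at collider theta (neither it nor any descendant is in the conditioning set).
The empty set is therefore the unique smallest valid set.

{}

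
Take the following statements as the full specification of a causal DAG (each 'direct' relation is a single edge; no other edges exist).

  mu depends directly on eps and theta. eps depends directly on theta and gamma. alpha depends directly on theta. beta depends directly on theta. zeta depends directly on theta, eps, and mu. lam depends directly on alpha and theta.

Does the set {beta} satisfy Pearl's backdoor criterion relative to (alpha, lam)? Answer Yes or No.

No

Backdoor paths from alpha to lam (paths whose first edge points into alpha):
  P1: alpha <- theta -> lam
Condition 1 (no descendant of alpha in the set): holds — descendants of alpha are {lam}; none are in {beta}.
Condition 2 (every backdoor path blocked by {beta}):
  P1: open — no interior node is in the conditioning set.
{beta} does not satisfy the backdoor criterion.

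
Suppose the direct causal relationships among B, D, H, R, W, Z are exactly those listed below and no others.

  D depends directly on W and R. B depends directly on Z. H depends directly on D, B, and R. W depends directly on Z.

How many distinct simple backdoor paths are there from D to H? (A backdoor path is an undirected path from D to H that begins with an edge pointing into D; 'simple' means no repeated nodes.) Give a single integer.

A backdoor path from D to H is any simple undirected path whose first edge points into D (i.e. leaves D via a parent).
Parents of D: {R, W}.
Enumerating:
  P1: D <- W <- Z -> B -> H
  P2: D <- R -> H
That exhausts the simple backdoor paths. Count: 2.

2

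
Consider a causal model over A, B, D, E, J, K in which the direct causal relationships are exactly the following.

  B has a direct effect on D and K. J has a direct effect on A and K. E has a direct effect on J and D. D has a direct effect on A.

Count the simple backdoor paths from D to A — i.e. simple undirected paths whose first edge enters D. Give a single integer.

A backdoor path from D to A is any simple undirected path whose first edge points into D (i.e. leaves D via a parent).
Parents of D: {B, E}.
Enumerating:
  P1: D <- E -> J -> A
  P2: D <- B -> K <- J -> A
That exhausts the simple backdoor paths. Count: 2.

2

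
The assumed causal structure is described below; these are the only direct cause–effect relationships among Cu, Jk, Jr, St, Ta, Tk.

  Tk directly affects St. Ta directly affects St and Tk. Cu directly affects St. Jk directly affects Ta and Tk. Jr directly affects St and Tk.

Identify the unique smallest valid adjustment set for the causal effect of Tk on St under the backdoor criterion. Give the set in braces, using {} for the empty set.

Variables eligible for adjustment (non-descendants of Tk, excluding Tk and St): {Cu, Jk, Jr, Ta}.
Backdoor paths from Tk to St:
  P1: Tk <- Jk -> Ta -> St
  P2: Tk <- Jr -> St
  P3: Tk <- Ta -> St
The empty set is not sufficient: P1 (Tk <- Jk -> Ta -> St) has no collider blocking it and no conditioned non-collider, so it is open.
Try {Jr, Ta}:
  P1: blocked at chain node Ta ∈ conditioning set.
  P2: blocked at fork node Jr ∈ conditioning set.
  P3: blocked at fork node Ta ∈ conditioning set.
{Jr, Ta} contains no descendant of Tk and blocks every backdoor path.
Every element of {Jr, Ta} is needed (dropping Jr leaves P2 open; dropping Ta leaves P1 open), so no proper subset is valid.
Among all size-2 subsets of the eligible variables, only {Jr, Ta} blocks every backdoor path, so it is the unique smallest valid adjustment set.

{Jr, Ta}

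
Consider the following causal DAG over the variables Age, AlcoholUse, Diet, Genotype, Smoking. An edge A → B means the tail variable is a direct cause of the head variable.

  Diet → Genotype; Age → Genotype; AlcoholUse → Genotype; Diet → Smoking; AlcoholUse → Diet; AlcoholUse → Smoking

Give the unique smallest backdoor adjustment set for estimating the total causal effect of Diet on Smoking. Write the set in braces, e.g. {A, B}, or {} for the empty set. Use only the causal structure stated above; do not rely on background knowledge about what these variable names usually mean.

{AlcoholUse}

Variables eligible for adjustment (non-descendants of Diet, excluding Diet and Smoking): {Age, AlcoholUse}.
Backdoor paths from Diet to Smoking:
  P1: Diet <- AlcoholUse -> Smoking
The empty set is not sufficient: P1 (Diet <- AlcoholUse -> Smoking) has no collider blocking it and no conditioned non-collider, so it is open.
Try {AlcoholUse}:
  P1: blocked at fork node AlcoholUse ∈ conditioning set.
{AlcoholUse} contains no descendant of Diet and blocks every backdoor path.
No other singleton works — e.g. {Age} leaves P1 open — so {AlcoholUse} is the unique smallest valid adjustment set.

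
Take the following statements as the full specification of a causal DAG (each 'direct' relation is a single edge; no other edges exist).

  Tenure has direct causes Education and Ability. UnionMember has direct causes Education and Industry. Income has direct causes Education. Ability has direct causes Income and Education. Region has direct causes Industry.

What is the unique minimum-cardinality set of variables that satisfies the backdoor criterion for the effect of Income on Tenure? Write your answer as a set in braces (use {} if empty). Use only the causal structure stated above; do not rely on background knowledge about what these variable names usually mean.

Variables eligible for adjustment (non-descendants of Income, excluding Income and Tenure): {Education, Industry, Region, UnionMember}.
Backdoor paths from Income to Tenure:
  P1: Income <- Education -> Ability -> Tenure
  P2: Income <- Education -> Tenure
The empty set is not sufficient: P1 (Income <- Education -> Ability -> Tenure) has no collider blocking it and no conditioned non-collider, so it is open.
Try {Education}:
  P1: blocked at fork node Education ∈ conditioning set.
  P2: blocked at fork node Education ∈ conditioning set.
{Education} contains no descendant of Income and blocks every backdoor path.
No other singleton works — e.g. {Industry} leaves P1 open — so {Education} is the unique smallest valid adjustment set.

{Education}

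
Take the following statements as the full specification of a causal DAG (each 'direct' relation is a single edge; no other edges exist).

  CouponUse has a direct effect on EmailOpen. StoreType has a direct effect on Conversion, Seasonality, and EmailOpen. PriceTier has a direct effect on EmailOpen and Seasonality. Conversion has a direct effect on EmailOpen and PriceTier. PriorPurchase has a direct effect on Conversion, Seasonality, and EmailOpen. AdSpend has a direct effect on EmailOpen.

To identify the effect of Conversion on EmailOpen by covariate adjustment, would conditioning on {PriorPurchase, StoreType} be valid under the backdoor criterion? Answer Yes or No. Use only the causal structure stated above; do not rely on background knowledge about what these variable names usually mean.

Yes

Backdoor paths from Conversion to EmailOpen (paths whose first edge points into Conversion):
  P1: Conversion <- PriorPurchase -> EmailOpen
  P2: Conversion <- PriorPurchase -> Seasonality <- StoreType -> EmailOpen
  P3: Conversion <- PriorPurchase -> Seasonality <- PriceTier -> EmailOpen
  P4: Conversion <- StoreType -> EmailOpen
  P5: Conversion <- StoreType -> Seasonality <- PriorPurchase -> EmailOpen
  P6: Conversion <- StoreType -> Seasonality <- PriceTier -> EmailOpen
Condition 1 (no descendant of Conversion in the set): holds — descendants of Conversion are {EmailOpen, PriceTier, Seasonality}; none are in {PriorPurchase, StoreType}.
Condition 2 (every backdoor path blocked by {PriorPurchase, StoreType}):
  P1: blocked at fork node PriorPurchase ∈ conditioning set.
  P2: blocked at fork node PriorPurchase ∈ conditioning set.
  P3: blocked at fork node PriorPurchase ∈ conditioning set.
  P4: blocked at fork node StoreType ∈ conditioning set.
  P5: blocked at fork node StoreType ∈ conditioning set.
  P6: blocked at fork node StoreType ∈ conditioning set.
{PriorPurchase, StoreType} satisfies the backdoor criterion.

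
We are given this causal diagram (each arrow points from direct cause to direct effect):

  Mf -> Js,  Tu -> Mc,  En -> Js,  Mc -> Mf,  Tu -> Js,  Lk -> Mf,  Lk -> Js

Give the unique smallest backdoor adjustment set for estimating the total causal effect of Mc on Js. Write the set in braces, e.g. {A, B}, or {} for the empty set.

{Tu}

Variables eligible for adjustment (non-descendants of Mc, excluding Mc and Js): {En, Lk, Tu}.
Backdoor paths from Mc to Js:
  P1: Mc <- Tu -> Js
The empty set is not sufficient: P1 (Mc <- Tu -> Js) has no collider blocking it and no conditioned non-collider, so it is open.
Try {Tu}:
  P1: blocked at fork node Tu ∈ conditioning set.
{Tu} contains no descendant of Mc and blocks every backdoor path.
No other singleton works — e.g. {Lk} leaves P1 open — so {Tu} is the unique smallest valid adjustment set.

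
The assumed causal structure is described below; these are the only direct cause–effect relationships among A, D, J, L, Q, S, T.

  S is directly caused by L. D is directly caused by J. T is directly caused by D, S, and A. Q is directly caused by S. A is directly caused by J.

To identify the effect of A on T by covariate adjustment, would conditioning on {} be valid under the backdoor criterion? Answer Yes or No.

Backdoor paths from A to T (paths whose first edge points into A):
  P1: A <- J -> D -> T
Condition 1 (no descendant of A in the set): holds — descendants of A are {T}; none are in {}.
Condition 2 (every backdoor path blocked by {}):
  P1: open — no interior node is in the conditioning set.
{} does not satisfy the backdoor criterion.

No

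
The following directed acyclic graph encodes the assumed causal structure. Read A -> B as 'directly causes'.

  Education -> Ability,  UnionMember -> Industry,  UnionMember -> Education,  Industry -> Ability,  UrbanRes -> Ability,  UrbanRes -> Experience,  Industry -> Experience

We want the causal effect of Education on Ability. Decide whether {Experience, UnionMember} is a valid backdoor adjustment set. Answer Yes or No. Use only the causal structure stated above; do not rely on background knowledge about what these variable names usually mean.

Backdoor paths from Education to Ability (paths whose first edge points into Education):
  P1: Education <- UnionMember -> Industry -> Ability
  P2: Education <- UnionMember -> Industry -> Experience <- UrbanRes -> Ability
Condition 1 (no descendant of Education in the set): holds — descendants of Education are {Ability}; none are in {Experience, UnionMember}.
Condition 2 (every backdoor path blocked by {Experience, UnionMember}):
  P1: blocked at fork node UnionMember ∈ conditioning set.
  P2: blocked at fork node UnionMember ∈ conditioning set.
{Experience, UnionMember} satisfies the backdoor criterion.

Yes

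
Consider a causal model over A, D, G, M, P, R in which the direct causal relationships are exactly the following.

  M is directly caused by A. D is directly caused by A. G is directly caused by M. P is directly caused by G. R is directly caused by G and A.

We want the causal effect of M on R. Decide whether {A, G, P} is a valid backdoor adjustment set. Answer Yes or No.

Backdoor paths from M to R (paths whose first edge points into M):
  P1: M <- A -> R
Condition 1 (no descendant of M in the set): FAILS — G and P are descendants of M.
Condition 2 (every backdoor path blocked by {A, G, P}):
  P1: blocked at fork node A ∈ conditioning set.
{A, G, P} does not satisfy the backdoor criterion.

No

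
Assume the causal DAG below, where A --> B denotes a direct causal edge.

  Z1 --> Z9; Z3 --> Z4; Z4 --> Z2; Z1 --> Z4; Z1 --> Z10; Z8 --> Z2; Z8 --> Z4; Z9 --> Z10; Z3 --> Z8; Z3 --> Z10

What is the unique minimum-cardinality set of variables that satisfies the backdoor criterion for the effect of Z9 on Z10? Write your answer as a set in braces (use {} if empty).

{Z1}

Variables eligible for adjustment (non-descendants of Z9, excluding Z9 and Z10): {Z1, Z2, Z3, Z4, Z8}.
Backdoor paths from Z9 to Z10:
  P1: Z9 <- Z1 -> Z4 <- Z3 -> Z10
  P2: Z9 <- Z1 -> Z4 <- Z8 <- Z3 -> Z10
  P3: Z9 <- Z1 -> Z4 -> Z2 <- Z8 <- Z3 -> Z10
  P4: Z9 <- Z1 -> Z10
The empty set is not sufficient: P4 (Z9 <- Z1 -> Z10) has no collider blocking it and no conditioned non-collider, so it is open.
Try {Z1}:
  P1: blocked at fork node Z1 ∈ conditioning set.
  P2: blocked at fork node Z1 ∈ conditioning set.
  P3: blocked at fork node Z1 ∈ conditioning set.
  P4: blocked at fork node Z1 ∈ conditioning set.
{Z1} contains no descendant of Z9 and blocks every backdoor path.
No other singleton works — e.g. {Z3} leaves P4 open — so {Z1} is the unique smallest valid adjustment set.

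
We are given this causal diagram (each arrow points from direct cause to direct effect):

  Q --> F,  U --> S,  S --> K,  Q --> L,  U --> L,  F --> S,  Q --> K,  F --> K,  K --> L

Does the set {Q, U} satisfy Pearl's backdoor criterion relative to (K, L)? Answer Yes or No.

Backdoor paths from K to L (paths whose first edge points into K):
  P1: K <- Q -> F -> S <- U -> L
  P2: K <- Q -> L
  P3: K <- F <- Q -> L
  P4: K <- F -> S <- U -> L
  P5: K <- S <- U -> L
  P6: K <- S <- F <- Q -> L
Condition 1 (no descendant of K in the set): holds — descendants of K are {L}; none are in {Q, U}.
Condition 2 (every backdoor path blocked by {Q, U}):
  P1: blocked at fork node Q ∈ conditioning set.
  P2: blocked at fork node Q ∈ conditioning set.
  P3: blocked at fork node Q ∈ conditioning set.
  P4: blocked at collider S (neither it nor any descendant is in the conditioning set).
  P5: blocked at fork node U ∈ conditioning set.
  P6: blocked at fork node Q ∈ conditioning set.
{Q, U} satisfies the backdoor criterion.

Yes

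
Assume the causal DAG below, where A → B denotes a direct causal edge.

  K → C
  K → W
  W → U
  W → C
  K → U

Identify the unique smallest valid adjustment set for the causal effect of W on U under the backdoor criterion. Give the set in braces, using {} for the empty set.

{K}

Variables eligible for adjustment (non-descendants of W, excluding W and U): {K}.
Backdoor paths from W to U:
  P1: W <- K -> U
The empty set is not sufficient: P1 (W <- K -> U) has no collider blocking it and no conditioned non-collider, so it is open.
Try {K}:
  P1: blocked at fork node K ∈ conditioning set.
{K} contains no descendant of W and blocks every backdoor path.
{K} is the unique smallest valid adjustment set.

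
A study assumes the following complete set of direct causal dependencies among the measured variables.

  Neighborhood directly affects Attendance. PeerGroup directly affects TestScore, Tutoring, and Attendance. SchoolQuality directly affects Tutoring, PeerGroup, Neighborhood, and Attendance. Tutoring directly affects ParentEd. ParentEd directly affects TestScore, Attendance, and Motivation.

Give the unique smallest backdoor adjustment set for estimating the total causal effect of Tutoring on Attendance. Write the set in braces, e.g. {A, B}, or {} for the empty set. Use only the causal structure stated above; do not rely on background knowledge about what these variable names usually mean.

Variables eligible for adjustment (non-descendants of Tutoring, excluding Tutoring and Attendance): {Neighborhood, PeerGroup, SchoolQuality}.
Backdoor paths from Tutoring to Attendance:
  P1: Tutoring <- SchoolQuality -> PeerGroup -> TestScore <- ParentEd -> Attendance
  P2: Tutoring <- SchoolQuality -> PeerGroup -> Attendance
  P3: Tutoring <- SchoolQuality -> Neighborhood -> Attendance
  P4: Tutoring <- SchoolQuality -> Attendance
  P5: Tutoring <- PeerGroup <- SchoolQuality -> Neighborhood -> Attendance
  P6: Tutoring <- PeerGroup <- SchoolQuality -> Attendance
  P7: Tutoring <- PeerGroup -> TestScore <- ParentEd -> Attendance
  P8: Tutoring <- PeerGroup -> Attendance
The empty set is not sufficient: P2 (Tutoring <- SchoolQuality -> PeerGroup -> Attendance) has no collider blocking it and no conditioned non-collider, so it is open.
Try {PeerGroup, SchoolQuality}:
  P1: blocked at fork node SchoolQuality ∈ conditioning set.
  P2: blocked at fork node SchoolQuality ∈ conditioning set.
  P3: blocked at fork node SchoolQuality ∈ conditioning set.
  P4: blocked at fork node SchoolQuality ∈ conditioning set.
  P5: blocked at chain node PeerGroup ∈ conditioning set.
  P6: blocked at chain node PeerGroup ∈ conditioning set.
  P7: blocked at fork node PeerGroup ∈ conditioning set.
  P8: blocked at fork node PeerGroup ∈ conditioning set.
{PeerGroup, SchoolQuality} contains no descendant of Tutoring and blocks every backdoor path.
Every element of {PeerGroup, SchoolQuality} is needed (dropping PeerGroup leaves P8 open; dropping SchoolQuality leaves P3 open), so no proper subset is valid.
Among all size-2 subsets of the eligible variables, only {PeerGroup, SchoolQuality} blocks every backdoor path, so it is the unique smallest valid adjustment set.

{PeerGroup, SchoolQuality}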